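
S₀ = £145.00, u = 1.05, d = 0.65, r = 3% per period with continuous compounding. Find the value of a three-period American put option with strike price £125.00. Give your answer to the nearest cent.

£3.45

Risk-neutral probability p = (e^0.03 − 0.65)/(1.05 − 0.65) = 0.3805/0.4000 = 0.9511
Terminal stock prices: S_uuu = 167.9, S_uud = 103.9, S_udd = 64.33, S_ddd = 39.82
Terminal payoffs (K − S): max(-42.86, 0) = 0, max(21.09, 0) = 21.09, max(60.67, 0) = 60.67, max(85.18, 0) = 85.18
Node uu (S = 159.9): continuation = e^(−0.03)·[0.9511·0.0000 + 0.0489·21.0894] = 1.0000; exercise value = 0.0000 ≤ continuation, so V_uu = 1.0000
Node ud (S = 98.96): continuation = e^(−0.03)·[0.9511·21.0894 + 0.0489·60.6744] = 22.3432; exercise value = 26.0375 > continuation, so V_ud = 26.0375 (exercise)
Node dd (S = 61.26): continuation = e^(−0.03)·[0.9511·60.6744 + 0.0489·85.1794] = 60.0432; exercise value = 63.7375 > continuation, so V_dd = 63.7375 (exercise)
Node u (S = 152.2): continuation = e^(−0.03)·[0.9511·1.0000 + 0.0489·26.0375] = 2.1578; exercise value = 0.0000 ≤ continuation, so V_u = 2.1578
Node d (S = 94.25): continuation = e^(−0.03)·[0.9511·26.0375 + 0.0489·63.7375] = 27.0557; exercise value = 30.7500 > continuation, so V_d = 30.7500 (exercise)
Node 0 (S = 145): continuation = e^(−0.03)·[0.9511·2.1578 + 0.0489·30.7500] = 3.4498; exercise value = 0.0000 ≤ continuation, so V_0 = 3.4498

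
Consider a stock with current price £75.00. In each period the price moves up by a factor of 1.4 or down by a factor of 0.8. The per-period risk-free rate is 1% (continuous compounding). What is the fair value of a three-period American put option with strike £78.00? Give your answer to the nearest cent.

Risk-neutral probability p = (e^0.01 − 0.8)/(1.4 − 0.8) = 0.2101/0.6000 = 0.3501
Terminal stock prices: S_uuu = 205.8, S_uud = 117.6, S_udd = 67.2, S_ddd = 38.4
Terminal payoffs (K − S): max(-127.8, 0) = 0, max(-39.6, 0) = 0, max(10.8, 0) = 10.8, max(39.6, 0) = 39.6
Node uu (S = 147): continuation = e^(−0.01)·[0.3501·0.0000 + 0.6499·0.0000] = 0.0000; exercise value = 0.0000 ≤ continuation, so V_uu = 0.0000
Node ud (S = 84): continuation = e^(−0.01)·[0.3501·0.0000 + 0.6499·10.8000] = 6.9493; exercise value = 0.0000 ≤ continuation, so V_ud = 6.9493
Node dd (S = 48): continuation = e^(−0.01)·[0.3501·10.8000 + 0.6499·39.6000] = 29.2239; exercise value = 30.0000 > continuation, so V_dd = 30.0000 (exercise)
Node u (S = 105): continuation = e^(−0.01)·[0.3501·0.0000 + 0.6499·6.9493] = 4.4715; exercise value = 0.0000 ≤ continuation, so V_u = 4.4715
Node d (S = 60): continuation = e^(−0.01)·[0.3501·6.9493 + 0.6499·30.0000] = 21.7121; exercise value = 18.0000 ≤ continuation, so V_d = 21.7121
Node 0 (S = 75): continuation = e^(−0.01)·[0.3501·4.4715 + 0.6499·21.7121] = 15.5205; exercise value = 3.0000 ≤ continuation, so V_0 = 15.5205

£15.52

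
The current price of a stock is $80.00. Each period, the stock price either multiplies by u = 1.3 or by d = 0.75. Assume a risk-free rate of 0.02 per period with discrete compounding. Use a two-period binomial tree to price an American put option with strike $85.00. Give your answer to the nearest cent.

$14.16

Risk-neutral probability p = (1 + 0.02 − 0.75)/(1.3 − 0.75) = 0.2700/0.5500 = 0.4909
Terminal stock prices: S_uu = 135.2, S_ud = 78, S_dd = 45
Terminal payoffs (K − S): max(-50.2, 0) = 0, max(7, 0) = 7, max(40, 0) = 40
Node u (S = 104): continuation = 1/1.02·[0.4909·0.0000 + 0.5091·7.0000] = 3.4938; exercise value = 0.0000 ≤ continuation, so V_u = 3.4938
Node d (S = 60): continuation = 1/1.02·[0.4909·7.0000 + 0.5091·40.0000] = 23.3333; exercise value = 25.0000 > continuation, so V_d = 25.0000 (exercise)
Node 0 (S = 80): continuation = 1/1.02·[0.4909·3.4938 + 0.5091·25.0000] = 14.1592; exercise value = 5.0000 ≤ continuation, so V_0 = 14.1592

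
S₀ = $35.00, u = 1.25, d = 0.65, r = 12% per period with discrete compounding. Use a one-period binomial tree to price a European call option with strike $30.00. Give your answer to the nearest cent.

Risk-neutral probability p = (1 + 0.12 − 0.65)/(1.25 − 0.65) = 0.4700/0.6000 = 0.7833
Terminal stock prices: S_u = 43.75, S_d = 22.75
Terminal payoffs (S − K): max(13.75, 0) = 13.75, max(-7.25, 0) = 0
Node 0 (S = 35): V_0 = 1/1.12·[0.7833·13.7500 + 0.2167·0.0000] = 9.6168

$9.62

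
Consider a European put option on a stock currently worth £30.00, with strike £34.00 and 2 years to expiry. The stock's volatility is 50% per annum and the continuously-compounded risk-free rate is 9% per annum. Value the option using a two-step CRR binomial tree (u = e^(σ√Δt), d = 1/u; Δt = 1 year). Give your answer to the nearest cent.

CRR parameters: u = e^(σ√Δt) = e^(0.5·√1) = 1.6487, d = 1/u = 0.6065
Per-period rate: rΔt = 0.09·1 = 0.09, so R = e^0.09 = 1.0942
Risk-neutral probability p = (e^0.09 − 0.6065)/(1.6487 − 0.6065) = 0.4876/1.0422 = 0.4679
Terminal stock prices: S_uu = 81.55, S_ud = 30, S_dd = 11.04
Terminal payoffs (K − S): max(-47.55, 0) = 0, max(4, 0) = 4, max(22.96, 0) = 22.96
Node u (S = 49.46): V_u = e^(−0.09)·[0.4679·0.0000 + 0.5321·4.0000] = 1.9452
Node d (S = 18.2): V_d = e^(−0.09)·[0.4679·4.0000 + 0.5321·22.9636] = 12.8777
Node 0 (S = 30): V_0 = e^(−0.09)·[0.4679·1.9452 + 0.5321·12.8777] = 7.0943

£7.09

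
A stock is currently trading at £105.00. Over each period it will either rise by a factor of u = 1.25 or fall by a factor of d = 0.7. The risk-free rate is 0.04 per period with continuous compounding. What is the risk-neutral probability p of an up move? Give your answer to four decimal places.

Risk-neutral probability p = (e^0.04 − 0.7)/(1.25 − 0.7) = 0.3408/0.5500 = 0.6197

p = 0.6197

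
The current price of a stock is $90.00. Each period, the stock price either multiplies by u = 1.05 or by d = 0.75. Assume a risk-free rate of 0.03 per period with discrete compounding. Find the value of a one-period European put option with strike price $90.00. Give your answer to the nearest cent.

$1.46

Risk-neutral probability p = (1 + 0.03 − 0.75)/(1.05 − 0.75) = 0.2800/0.3000 = 0.9333
Terminal stock prices: S_u = 94.5, S_d = 67.5
Terminal payoffs (K − S): max(-4.5, 0) = 0, max(22.5, 0) = 22.5
Node 0 (S = 90): V_0 = 1/1.03·[0.9333·0.0000 + 0.0667·22.5000] = 1.4563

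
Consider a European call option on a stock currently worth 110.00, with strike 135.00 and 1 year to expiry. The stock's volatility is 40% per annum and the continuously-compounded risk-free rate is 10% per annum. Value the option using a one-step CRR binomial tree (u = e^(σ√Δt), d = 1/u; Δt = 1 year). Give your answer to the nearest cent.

13.94

CRR parameters: u = e^(σ√Δt) = e^(0.4·√1) = 1.4918, d = 1/u = 0.6703
Per-period rate: rΔt = 0.1·1 = 0.1, so R = e^0.1 = 1.1052
Risk-neutral probability p = (e^0.1 − 0.6703)/(1.4918 − 0.6703) = 0.4349/0.8215 = 0.5293
Terminal stock prices: S_u = 164.1, S_d = 73.74
Terminal payoffs (S − K): max(29.1, 0) = 29.1, max(-61.26, 0) = 0
Node 0 (S = 110): V_0 = e^(−0.1)·[0.5293·29.1007 + 0.4707·0.0000] = 13.9381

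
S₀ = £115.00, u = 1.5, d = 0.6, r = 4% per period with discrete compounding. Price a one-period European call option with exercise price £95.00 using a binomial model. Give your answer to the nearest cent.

Risk-neutral probability p = (1 + 0.04 − 0.6)/(1.5 − 0.6) = 0.4400/0.9000 = 0.4889
Terminal stock prices: S_u = 172.5, S_d = 69
Terminal payoffs (S − K): max(77.5, 0) = 77.5, max(-26, 0) = 0
Node 0 (S = 115): V_0 = 1/1.04·[0.4889·77.5000 + 0.5111·0.0000] = 36.4316

£36.43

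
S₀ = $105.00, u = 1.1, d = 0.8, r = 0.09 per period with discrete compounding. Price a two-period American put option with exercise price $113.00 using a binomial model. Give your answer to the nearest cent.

$8.00

Risk-neutral probability p = (1 + 0.09 − 0.8)/(1.1 − 0.8) = 0.2900/0.3000 = 0.9667
Terminal stock prices: S_uu = 127.1, S_ud = 92.4, S_dd = 67.2
Terminal payoffs (K − S): max(-14.05, 0) = 0, max(20.6, 0) = 20.6, max(45.8, 0) = 45.8
Node u (S = 115.5): continuation = 1/1.09·[0.9667·0.0000 + 0.0333·20.6000] = 0.6300; exercise value = 0.0000 ≤ continuation, so V_u = 0.6300
Node d (S = 84): continuation = 1/1.09·[0.9667·20.6000 + 0.0333·45.8000] = 19.6697; exercise value = 29.0000 > continuation, so V_d = 29.0000 (exercise)
Node 0 (S = 105): continuation = 1/1.09·[0.9667·0.6300 + 0.0333·29.0000] = 1.4455; exercise value = 8.0000 > continuation, so V_0 = 8.0000 (exercise)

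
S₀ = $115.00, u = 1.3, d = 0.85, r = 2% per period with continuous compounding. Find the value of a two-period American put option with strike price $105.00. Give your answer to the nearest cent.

Risk-neutral probability p = (e^0.02 − 0.85)/(1.3 − 0.85) = 0.1702/0.4500 = 0.3782
Terminal stock prices: S_uu = 194.4, S_ud = 127.1, S_dd = 83.09
Terminal payoffs (K − S): max(-89.35, 0) = 0, max(-22.08, 0) = 0, max(21.91, 0) = 21.91
Node u (S = 149.5): continuation = e^(−0.02)·[0.3782·0.0000 + 0.6218·0.0000] = 0.0000; exercise value = 0.0000 ≤ continuation, so V_u = 0.0000
Node d (S = 97.75): continuation = e^(−0.02)·[0.3782·0.0000 + 0.6218·21.9125] = 13.3549; exercise value = 7.2500 ≤ continuation, so V_d = 13.3549
Node 0 (S = 115): continuation = e^(−0.02)·[0.3782·0.0000 + 0.6218·13.3549] = 8.1393; exercise value = 0.0000 ≤ continuation, so V_0 = 8.1393

$8.14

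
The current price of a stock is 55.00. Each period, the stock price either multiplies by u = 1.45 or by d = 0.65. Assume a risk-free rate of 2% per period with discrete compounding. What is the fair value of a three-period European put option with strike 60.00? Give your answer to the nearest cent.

Risk-neutral probability p = (1 + 0.02 − 0.65)/(1.45 − 0.65) = 0.3700/0.8000 = 0.4625
Terminal stock prices: S_uuu = 167.7, S_uud = 75.16, S_udd = 33.69, S_ddd = 15.1
Terminal payoffs (K − S): max(-107.7, 0) = 0, max(-15.16, 0) = 0, max(26.31, 0) = 26.31, max(44.9, 0) = 44.9
Node uu (S = 115.6): V_uu = 1/1.02·[0.4625·0.0000 + 0.5375·0.0000] = 0.0000
Node ud (S = 51.84): V_ud = 1/1.02·[0.4625·0.0000 + 0.5375·26.3056] = 13.8620
Node dd (S = 23.24): V_dd = 1/1.02·[0.4625·26.3056 + 0.5375·44.8956] = 35.5860
Node u (S = 79.75): V_u = 1/1.02·[0.4625·0.0000 + 0.5375·13.8620] = 7.3047
Node d (S = 35.75): V_d = 1/1.02·[0.4625·13.8620 + 0.5375·35.5860] = 25.0379
Node 0 (S = 55): V_0 = 1/1.02·[0.4625·7.3047 + 0.5375·25.0379] = 16.5062

16.51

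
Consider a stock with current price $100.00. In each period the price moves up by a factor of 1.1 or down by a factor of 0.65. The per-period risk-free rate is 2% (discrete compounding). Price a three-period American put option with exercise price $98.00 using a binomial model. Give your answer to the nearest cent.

Risk-neutral probability p = (1 + 0.02 − 0.65)/(1.1 − 0.65) = 0.3700/0.4500 = 0.8222
Terminal stock prices: S_uuu = 133.1, S_uud = 78.65, S_udd = 46.48, S_ddd = 27.46
Terminal payoffs (K − S): max(-35.1, 0) = 0, max(19.35, 0) = 19.35, max(51.52, 0) = 51.52, max(70.54, 0) = 70.54
Node uu (S = 121): continuation = 1/1.02·[0.8222·0.0000 + 0.1778·19.3500] = 3.3725; exercise value = 0.0000 ≤ continuation, so V_uu = 3.3725
Node ud (S = 71.5): continuation = 1/1.02·[0.8222·19.3500 + 0.1778·51.5250] = 24.5784; exercise value = 26.5000 > continuation, so V_ud = 26.5000 (exercise)
Node dd (S = 42.25): continuation = 1/1.02·[0.8222·51.5250 + 0.1778·70.5375] = 53.8284; exercise value = 55.7500 > continuation, so V_dd = 55.7500 (exercise)
Node u (S = 110): continuation = 1/1.02·[0.8222·3.3725 + 0.1778·26.5000] = 7.3373; exercise value = 0.0000 ≤ continuation, so V_u = 7.3373
Node d (S = 65): continuation = 1/1.02·[0.8222·26.5000 + 0.1778·55.7500] = 31.0784; exercise value = 33.0000 > continuation, so V_d = 33.0000 (exercise)
Node 0 (S = 100): continuation = 1/1.02·[0.8222·7.3373 + 0.1778·33.0000] = 11.6663; exercise value = 0.0000 ≤ continuation, so V_0 = 11.6663

$11.67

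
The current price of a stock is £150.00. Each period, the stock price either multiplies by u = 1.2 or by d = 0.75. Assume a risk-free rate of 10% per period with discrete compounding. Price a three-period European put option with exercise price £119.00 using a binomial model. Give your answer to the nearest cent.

£2.00

Risk-neutral probability p = (1 + 0.1 − 0.75)/(1.2 − 0.75) = 0.3500/0.4500 = 0.7778
Terminal stock prices: S_uuu = 259.2, S_uud = 162, S_udd = 101.2, S_ddd = 63.28
Terminal payoffs (K − S): max(-140.2, 0) = 0, max(-43, 0) = 0, max(17.75, 0) = 17.75, max(55.72, 0) = 55.72
Node uu (S = 216): V_uu = 1/1.1·[0.7778·0.0000 + 0.2222·0.0000] = 0.0000
Node ud (S = 135): V_ud = 1/1.1·[0.7778·0.0000 + 0.2222·17.7500] = 3.5859
Node dd (S = 84.38): V_dd = 1/1.1·[0.7778·17.7500 + 0.2222·55.7188] = 23.8068
Node u (S = 180): V_u = 1/1.1·[0.7778·0.0000 + 0.2222·3.5859] = 0.7244
Node d (S = 112.5): V_d = 1/1.1·[0.7778·3.5859 + 0.2222·23.8068] = 7.3449
Node 0 (S = 150): V_0 = 1/1.1·[0.7778·0.7244 + 0.2222·7.3449] = 1.9960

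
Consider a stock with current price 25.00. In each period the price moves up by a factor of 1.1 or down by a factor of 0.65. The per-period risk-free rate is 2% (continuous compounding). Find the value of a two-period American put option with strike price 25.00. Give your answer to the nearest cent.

Risk-neutral probability p = (e^0.02 − 0.65)/(1.1 − 0.65) = 0.3702/0.4500 = 0.8227
Terminal stock prices: S_uu = 30.25, S_ud = 17.88, S_dd = 10.56
Terminal payoffs (K − S): max(-5.25, 0) = 0, max(7.125, 0) = 7.125, max(14.44, 0) = 14.44
Node u (S = 27.5): continuation = e^(−0.02)·[0.8227·0.0000 + 0.1773·7.1250] = 1.2385; exercise value = 0.0000 ≤ continuation, so V_u = 1.2385
Node d (S = 16.25): continuation = e^(−0.02)·[0.8227·7.1250 + 0.1773·14.4375] = 8.2550; exercise value = 8.7500 > continuation, so V_d = 8.7500 (exercise)
Node 0 (S = 25): continuation = e^(−0.02)·[0.8227·1.2385 + 0.1773·8.7500] = 2.5196; exercise value = 0.0000 ≤ continuation, so V_0 = 2.5196

2.52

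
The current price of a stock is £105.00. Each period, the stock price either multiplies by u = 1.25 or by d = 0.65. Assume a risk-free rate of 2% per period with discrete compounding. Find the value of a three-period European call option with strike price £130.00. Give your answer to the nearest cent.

Risk-neutral probability p = (1 + 0.02 − 0.65)/(1.25 − 0.65) = 0.3700/0.6000 = 0.6167
Terminal stock prices: S_uuu = 205.1, S_uud = 106.6, S_udd = 55.45, S_ddd = 28.84
Terminal payoffs (S − K): max(75.08, 0) = 75.08, max(-23.36, 0) = 0, max(-74.55, 0) = 0, max(-101.2, 0) = 0
Node uu (S = 164.1): V_uu = 1/1.02·[0.6167·75.0781 + 0.3833·0.0000] = 45.3904
Node ud (S = 85.31): V_ud = 1/1.02·[0.6167·0.0000 + 0.3833·0.0000] = 0.0000
Node dd (S = 44.36): V_dd = 1/1.02·[0.6167·0.0000 + 0.3833·0.0000] = 0.0000
Node u (S = 131.2): V_u = 1/1.02·[0.6167·45.3904 + 0.3833·0.0000] = 27.4419
Node d (S = 68.25): V_d = 1/1.02·[0.6167·0.0000 + 0.3833·0.0000] = 0.0000
Node 0 (S = 105): V_0 = 1/1.02·[0.6167·27.4419 + 0.3833·0.0000] = 16.5907

£16.59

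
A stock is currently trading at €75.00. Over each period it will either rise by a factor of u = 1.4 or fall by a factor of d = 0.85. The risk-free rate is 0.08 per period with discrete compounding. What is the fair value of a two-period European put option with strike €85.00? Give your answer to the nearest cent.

€8.94

Risk-neutral probability p = (1 + 0.08 − 0.85)/(1.4 − 0.85) = 0.2300/0.5500 = 0.4182
Terminal stock prices: S_uu = 147, S_ud = 89.25, S_dd = 54.19
Terminal payoffs (K − S): max(-62, 0) = 0, max(-4.25, 0) = 0, max(30.81, 0) = 30.81
Node u (S = 105): V_u = 1/1.08·[0.4182·0.0000 + 0.5818·0.0000] = 0.0000
Node d (S = 63.75): V_d = 1/1.08·[0.4182·0.0000 + 0.5818·30.8125] = 16.5993
Node 0 (S = 75): V_0 = 1/1.08·[0.4182·0.0000 + 0.5818·16.5993] = 8.9424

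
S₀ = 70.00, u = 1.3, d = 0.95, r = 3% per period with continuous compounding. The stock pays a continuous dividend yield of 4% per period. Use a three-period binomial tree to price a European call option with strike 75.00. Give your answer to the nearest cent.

Per-period risk-free factor R = e^0.03 = 1.0305; dividend-adjusted growth = e^(0.03−0.04) = 0.9900.
Risk-neutral probability p = (0.9900 − 0.95)/(1.3 − 0.95) = 0.0400/0.3500 = 0.1144
Terminal stock prices: S_uuu = 153.8, S_uud = 112.4, S_udd = 82.13, S_ddd = 60.02
Terminal payoffs (S − K): max(78.79, 0) = 78.79, max(37.39, 0) = 37.39, max(7.127, 0) = 7.127, max(-14.98, 0) = 0
Node uu (S = 118.3): V_uu = e^(−0.03)·[0.1144·78.7900 + 0.8856·37.3850] = 40.8780
Node ud (S = 86.45): V_ud = e^(−0.03)·[0.1144·37.3850 + 0.8856·7.1275] = 10.2768
Node dd (S = 63.17): V_dd = e^(−0.03)·[0.1144·7.1275 + 0.8856·0.0000] = 0.7915
Node u (S = 91): V_u = e^(−0.03)·[0.1144·40.8780 + 0.8856·10.2768] = 13.3712
Node d (S = 66.5): V_d = e^(−0.03)·[0.1144·10.2768 + 0.8856·0.7915] = 1.8214
Node 0 (S = 70): V_0 = e^(−0.03)·[0.1144·13.3712 + 0.8856·1.8214] = 3.0501

3.05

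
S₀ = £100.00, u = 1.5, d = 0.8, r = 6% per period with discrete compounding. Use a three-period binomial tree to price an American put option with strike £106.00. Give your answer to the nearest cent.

Risk-neutral probability p = (1 + 0.06 − 0.8)/(1.5 − 0.8) = 0.2600/0.7000 = 0.3714
Terminal stock prices: S_uuu = 337.5, S_uud = 180, S_udd = 96, S_ddd = 51.2
Terminal payoffs (K − S): max(-231.5, 0) = 0, max(-74, 0) = 0, max(10, 0) = 10, max(54.8, 0) = 54.8
Node uu (S = 225): continuation = 1/1.06·[0.3714·0.0000 + 0.6286·0.0000] = 0.0000; exercise value = 0.0000 ≤ continuation, so V_uu = 0.0000
Node ud (S = 120): continuation = 1/1.06·[0.3714·0.0000 + 0.6286·10.0000] = 5.9299; exercise value = 0.0000 ≤ continuation, so V_ud = 5.9299
Node dd (S = 64): continuation = 1/1.06·[0.3714·10.0000 + 0.6286·54.8000] = 36.0000; exercise value = 42.0000 > continuation, so V_dd = 42.0000 (exercise)
Node u (S = 150): continuation = 1/1.06·[0.3714·0.0000 + 0.6286·5.9299] = 3.5164; exercise value = 0.0000 ≤ continuation, so V_u = 3.5164
Node d (S = 80): continuation = 1/1.06·[0.3714·5.9299 + 0.6286·42.0000] = 26.9835; exercise value = 26.0000 ≤ continuation, so V_d = 26.9835
Node 0 (S = 100): continuation = 1/1.06·[0.3714·3.5164 + 0.6286·26.9835] = 17.2332; exercise value = 6.0000 ≤ continuation, so V_0 = 17.2332

£17.23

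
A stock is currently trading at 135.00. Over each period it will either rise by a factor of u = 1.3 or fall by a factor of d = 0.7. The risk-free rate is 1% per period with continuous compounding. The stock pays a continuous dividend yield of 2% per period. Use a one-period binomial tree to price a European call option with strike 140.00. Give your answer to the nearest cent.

Per-period risk-free factor R = e^0.01 = 1.0101; dividend-adjusted growth = e^(0.01−0.02) = 0.9900.
Risk-neutral probability p = (0.9900 − 0.7)/(1.3 − 0.7) = 0.2900/0.6000 = 0.4834
Terminal stock prices: S_u = 175.5, S_d = 94.5
Terminal payoffs (S − K): max(35.5, 0) = 35.5, max(-45.5, 0) = 0
Node 0 (S = 135): V_0 = e^(−0.01)·[0.4834·35.5000 + 0.5166·0.0000] = 16.9905

16.99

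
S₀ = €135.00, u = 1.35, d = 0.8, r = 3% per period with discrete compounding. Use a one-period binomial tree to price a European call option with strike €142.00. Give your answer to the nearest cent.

Risk-neutral probability p = (1 + 0.03 − 0.8)/(1.35 − 0.8) = 0.2300/0.5500 = 0.4182
Terminal stock prices: S_u = 182.2, S_d = 108
Terminal payoffs (S − K): max(40.25, 0) = 40.25, max(-34, 0) = 0
Node 0 (S = 135): V_0 = 1/1.03·[0.4182·40.2500 + 0.5818·0.0000] = 16.3416

€16.34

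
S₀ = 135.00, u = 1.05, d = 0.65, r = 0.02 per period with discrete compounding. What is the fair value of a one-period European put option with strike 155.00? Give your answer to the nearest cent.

16.96

Risk-neutral probability p = (1 + 0.02 − 0.65)/(1.05 − 0.65) = 0.3700/0.4000 = 0.9250
Terminal stock prices: S_u = 141.8, S_d = 87.75
Terminal payoffs (K − S): max(13.25, 0) = 13.25, max(67.25, 0) = 67.25
Node 0 (S = 135): V_0 = 1/1.02·[0.9250·13.2500 + 0.0750·67.2500] = 16.9608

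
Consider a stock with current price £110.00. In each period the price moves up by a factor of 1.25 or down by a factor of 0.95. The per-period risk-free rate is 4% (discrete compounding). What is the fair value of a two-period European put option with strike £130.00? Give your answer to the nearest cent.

Risk-neutral probability p = (1 + 0.04 − 0.95)/(1.25 − 0.95) = 0.0900/0.3000 = 0.3000
Terminal stock prices: S_uu = 171.9, S_ud = 130.6, S_dd = 99.27
Terminal payoffs (K − S): max(-41.88, 0) = 0, max(-0.625, 0) = 0, max(30.73, 0) = 30.73
Node u (S = 137.5): V_u = 1/1.04·[0.3000·0.0000 + 0.7000·0.0000] = 0.0000
Node d (S = 104.5): V_d = 1/1.04·[0.3000·0.0000 + 0.7000·30.7250] = 20.6803
Node 0 (S = 110): V_0 = 1/1.04·[0.3000·0.0000 + 0.7000·20.6803] = 13.9194

£13.92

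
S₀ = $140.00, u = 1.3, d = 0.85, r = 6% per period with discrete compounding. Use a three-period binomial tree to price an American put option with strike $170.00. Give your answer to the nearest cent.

Risk-neutral probability p = (1 + 0.06 − 0.85)/(1.3 − 0.85) = 0.2100/0.4500 = 0.4667
Terminal stock prices: S_uuu = 307.6, S_uud = 201.1, S_udd = 131.5, S_ddd = 85.98
Terminal payoffs (K − S): max(-137.6, 0) = 0, max(-31.11, 0) = 0, max(38.51, 0) = 38.51, max(84.02, 0) = 84.02
Node uu (S = 236.6): continuation = 1/1.06·[0.4667·0.0000 + 0.5333·0.0000] = 0.0000; exercise value = 0.0000 ≤ continuation, so V_uu = 0.0000
Node ud (S = 154.7): continuation = 1/1.06·[0.4667·0.0000 + 0.5333·38.5050] = 19.3736; exercise value = 15.3000 ≤ continuation, so V_ud = 19.3736
Node dd (S = 101.1): continuation = 1/1.06·[0.4667·38.5050 + 0.5333·84.0225] = 59.2274; exercise value = 68.8500 > continuation, so V_dd = 68.8500 (exercise)
Node u (S = 182): continuation = 1/1.06·[0.4667·0.0000 + 0.5333·19.3736] = 9.7477; exercise value = 0.0000 ≤ continuation, so V_u = 9.7477
Node d (S = 119): continuation = 1/1.06·[0.4667·19.3736 + 0.5333·68.8500] = 43.1708; exercise value = 51.0000 > continuation, so V_d = 51.0000 (exercise)
Node 0 (S = 140): continuation = 1/1.06·[0.4667·9.7477 + 0.5333·51.0000] = 29.9518; exercise value = 30.0000 > continuation, so V_0 = 30.0000 (exercise)

$30.00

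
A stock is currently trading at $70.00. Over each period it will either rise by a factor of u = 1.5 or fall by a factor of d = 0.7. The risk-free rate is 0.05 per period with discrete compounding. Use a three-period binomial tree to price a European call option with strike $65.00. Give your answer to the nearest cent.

Risk-neutral probability p = (1 + 0.05 − 0.7)/(1.5 − 0.7) = 0.3500/0.8000 = 0.4375
Terminal stock prices: S_uuu = 236.2, S_uud = 110.2, S_udd = 51.45, S_ddd = 24.01
Terminal payoffs (S − K): max(171.2, 0) = 171.2, max(45.25, 0) = 45.25, max(-13.55, 0) = 0, max(-40.99, 0) = 0
Node uu (S = 157.5): V_uu = 1/1.05·[0.4375·171.2500 + 0.5625·45.2500] = 95.5952
Node ud (S = 73.5): V_ud = 1/1.05·[0.4375·45.2500 + 0.5625·0.0000] = 18.8542
Node dd (S = 34.3): V_dd = 1/1.05·[0.4375·0.0000 + 0.5625·0.0000] = 0.0000
Node u (S = 105): V_u = 1/1.05·[0.4375·95.5952 + 0.5625·18.8542] = 49.9318
Node d (S = 49): V_d = 1/1.05·[0.4375·18.8542 + 0.5625·0.0000] = 7.8559
Node 0 (S = 70): V_0 = 1/1.05·[0.4375·49.9318 + 0.5625·7.8559] = 25.0134

$25.01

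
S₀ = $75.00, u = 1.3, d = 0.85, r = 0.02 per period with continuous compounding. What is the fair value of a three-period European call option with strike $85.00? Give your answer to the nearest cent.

$9.78

Risk-neutral probability p = (e^0.02 − 0.85)/(1.3 − 0.85) = 0.1702/0.4500 = 0.3782
Terminal stock prices: S_uuu = 164.8, S_uud = 107.7, S_udd = 70.44, S_ddd = 46.06
Terminal payoffs (S − K): max(79.78, 0) = 79.78, max(22.74, 0) = 22.74, max(-14.56, 0) = 0, max(-38.94, 0) = 0
Node uu (S = 126.8): V_uu = e^(−0.02)·[0.3782·79.7750 + 0.6218·22.7375] = 43.4331
Node ud (S = 82.88): V_ud = e^(−0.02)·[0.3782·22.7375 + 0.6218·0.0000] = 8.4296
Node dd (S = 54.19): V_dd = e^(−0.02)·[0.3782·0.0000 + 0.6218·0.0000] = 0.0000
Node u (S = 97.5): V_u = e^(−0.02)·[0.3782·43.4331 + 0.6218·8.4296] = 21.2397
Node d (S = 63.75): V_d = e^(−0.02)·[0.3782·8.4296 + 0.6218·0.0000] = 3.1252
Node 0 (S = 75): V_0 = e^(−0.02)·[0.3782·21.2397 + 0.6218·3.1252] = 9.7790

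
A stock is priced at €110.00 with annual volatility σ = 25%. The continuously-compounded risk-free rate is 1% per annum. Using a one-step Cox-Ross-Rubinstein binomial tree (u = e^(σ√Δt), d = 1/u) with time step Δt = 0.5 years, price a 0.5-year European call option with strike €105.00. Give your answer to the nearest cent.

CRR parameters: u = e^(σ√Δt) = e^(0.25·√0.5) = 1.1934, d = 1/u = 0.8380
Per-period rate: rΔt = 0.01·0.5 = 0.005, so R = e^0.005 = 1.0050
Risk-neutral probability p = (e^0.005 − 0.8380)/(1.1934 − 0.8380) = 0.1670/0.3554 = 0.4700
Terminal stock prices: S_u = 131.3, S_d = 92.18
Terminal payoffs (S − K): max(26.27, 0) = 26.27, max(-12.82, 0) = 0
Node 0 (S = 110): V_0 = e^(−0.005)·[0.4700·26.2701 + 0.5300·0.0000] = 12.2860

€12.29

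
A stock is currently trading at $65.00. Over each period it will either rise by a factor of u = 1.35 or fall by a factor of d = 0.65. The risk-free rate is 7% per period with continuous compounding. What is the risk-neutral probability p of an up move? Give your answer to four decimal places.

p = 0.6036

Risk-neutral probability p = (e^0.07 − 0.65)/(1.35 − 0.65) = 0.4225/0.7000 = 0.6036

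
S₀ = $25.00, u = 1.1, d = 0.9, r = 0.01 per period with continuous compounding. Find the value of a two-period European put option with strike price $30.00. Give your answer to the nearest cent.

Risk-neutral probability p = (e^0.01 − 0.9)/(1.1 − 0.9) = 0.1101/0.2000 = 0.5503
Terminal stock prices: S_uu = 30.25, S_ud = 24.75, S_dd = 20.25
Terminal payoffs (K − S): max(-0.25, 0) = 0, max(5.25, 0) = 5.25, max(9.75, 0) = 9.75
Node u (S = 27.5): V_u = e^(−0.01)·[0.5503·0.0000 + 0.4497·5.2500] = 2.3377
Node d (S = 22.5): V_d = e^(−0.01)·[0.5503·5.2500 + 0.4497·9.7500] = 7.2015
Node 0 (S = 25): V_0 = e^(−0.01)·[0.5503·2.3377 + 0.4497·7.2015] = 4.4802

$4.48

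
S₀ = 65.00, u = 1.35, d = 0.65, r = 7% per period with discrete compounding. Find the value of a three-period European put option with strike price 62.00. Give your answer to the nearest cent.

Risk-neutral probability p = (1 + 0.07 − 0.65)/(1.35 − 0.65) = 0.4200/0.7000 = 0.6000
Terminal stock prices: S_uuu = 159.9, S_uud = 77, S_udd = 37.07, S_ddd = 17.85
Terminal payoffs (K − S): max(-97.92, 0) = 0, max(-15, 0) = 0, max(24.93, 0) = 24.93, max(44.15, 0) = 44.15
Node uu (S = 118.5): V_uu = 1/1.07·[0.6000·0.0000 + 0.4000·0.0000] = 0.0000
Node ud (S = 57.04): V_ud = 1/1.07·[0.6000·0.0000 + 0.4000·24.9256] = 9.3180
Node dd (S = 27.46): V_dd = 1/1.07·[0.6000·24.9256 + 0.4000·44.1494] = 30.4814
Node u (S = 87.75): V_u = 1/1.07·[0.6000·0.0000 + 0.4000·9.3180] = 3.4834
Node d (S = 42.25): V_d = 1/1.07·[0.6000·9.3180 + 0.4000·30.4814] = 16.6200
Node 0 (S = 65): V_0 = 1/1.07·[0.6000·3.4834 + 0.4000·16.6200] = 8.1664

8.17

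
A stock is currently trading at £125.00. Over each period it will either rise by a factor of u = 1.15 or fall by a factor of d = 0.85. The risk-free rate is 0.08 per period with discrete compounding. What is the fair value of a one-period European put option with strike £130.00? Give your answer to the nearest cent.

Risk-neutral probability p = (1 + 0.08 − 0.85)/(1.15 − 0.85) = 0.2300/0.3000 = 0.7667
Terminal stock prices: S_u = 143.8, S_d = 106.2
Terminal payoffs (K − S): max(-13.75, 0) = 0, max(23.75, 0) = 23.75
Node 0 (S = 125): V_0 = 1/1.08·[0.7667·0.0000 + 0.2333·23.7500] = 5.1312

£5.13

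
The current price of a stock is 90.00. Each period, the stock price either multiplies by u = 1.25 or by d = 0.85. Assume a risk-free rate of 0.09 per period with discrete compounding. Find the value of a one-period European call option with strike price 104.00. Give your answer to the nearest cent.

4.68

Risk-neutral probability p = (1 + 0.09 − 0.85)/(1.25 − 0.85) = 0.2400/0.4000 = 0.6000
Terminal stock prices: S_u = 112.5, S_d = 76.5
Terminal payoffs (S − K): max(8.5, 0) = 8.5, max(-27.5, 0) = 0
Node 0 (S = 90): V_0 = 1/1.09·[0.6000·8.5000 + 0.4000·0.0000] = 4.6789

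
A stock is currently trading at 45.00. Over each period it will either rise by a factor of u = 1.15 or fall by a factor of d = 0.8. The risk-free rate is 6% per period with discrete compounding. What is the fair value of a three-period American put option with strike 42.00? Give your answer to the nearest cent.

Risk-neutral probability p = (1 + 0.06 − 0.8)/(1.15 − 0.8) = 0.2600/0.3500 = 0.7429
Terminal stock prices: S_uuu = 68.44, S_uud = 47.61, S_udd = 33.12, S_ddd = 23.04
Terminal payoffs (K − S): max(-26.44, 0) = 0, max(-5.61, 0) = 0, max(8.88, 0) = 8.88, max(18.96, 0) = 18.96
Node uu (S = 59.51): continuation = 1/1.06·[0.7429·0.0000 + 0.2571·0.0000] = 0.0000; exercise value = 0.0000 ≤ continuation, so V_uu = 0.0000
Node ud (S = 41.4): continuation = 1/1.06·[0.7429·0.0000 + 0.2571·8.8800] = 2.1542; exercise value = 0.6000 ≤ continuation, so V_ud = 2.1542
Node dd (S = 28.8): continuation = 1/1.06·[0.7429·8.8800 + 0.2571·18.9600] = 10.8226; exercise value = 13.2000 > continuation, so V_dd = 13.2000 (exercise)
Node u (S = 51.75): continuation = 1/1.06·[0.7429·0.0000 + 0.2571·2.1542] = 0.5226; exercise value = 0.0000 ≤ continuation, so V_u = 0.5226
Node d (S = 36): continuation = 1/1.06·[0.7429·2.1542 + 0.2571·13.2000] = 4.7118; exercise value = 6.0000 > continuation, so V_d = 6.0000 (exercise)
Node 0 (S = 45): continuation = 1/1.06·[0.7429·0.5226 + 0.2571·6.0000] = 1.8218; exercise value = 0.0000 ≤ continuation, so V_0 = 1.8218

1.82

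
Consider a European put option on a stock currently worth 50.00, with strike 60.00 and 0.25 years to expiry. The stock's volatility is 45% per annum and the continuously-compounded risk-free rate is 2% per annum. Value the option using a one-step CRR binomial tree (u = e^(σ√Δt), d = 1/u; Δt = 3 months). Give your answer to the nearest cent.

10.89

CRR parameters: u = e^(σ√Δt) = e^(0.45·√0.25) = 1.2523, d = 1/u = 0.7985
Per-period rate: rΔt = 0.02·0.25 = 0.005, so R = e^0.005 = 1.0050
Risk-neutral probability p = (e^0.005 − 0.7985)/(1.2523 − 0.7985) = 0.2065/0.4538 = 0.4550
Terminal stock prices: S_u = 62.62, S_d = 39.93
Terminal payoffs (K − S): max(-2.616, 0) = 0, max(20.07, 0) = 20.07
Node 0 (S = 50): V_0 = e^(−0.005)·[0.4550·0.0000 + 0.5450·20.0742] = 10.8852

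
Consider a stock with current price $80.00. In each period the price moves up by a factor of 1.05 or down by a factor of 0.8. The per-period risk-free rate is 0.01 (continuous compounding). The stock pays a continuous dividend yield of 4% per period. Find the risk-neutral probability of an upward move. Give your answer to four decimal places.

p = 0.6818

Per-period risk-free factor R = e^0.01 = 1.0101; dividend-adjusted growth = e^(0.01−0.04) = 0.9704.
Risk-neutral probability p = (0.9704 − 0.8)/(1.05 − 0.8) = 0.1704/0.2500 = 0.6818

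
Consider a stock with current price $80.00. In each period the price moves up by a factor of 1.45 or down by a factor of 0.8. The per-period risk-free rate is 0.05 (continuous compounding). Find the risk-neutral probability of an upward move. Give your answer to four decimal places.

p = 0.3866

Risk-neutral probability p = (e^0.05 − 0.8)/(1.45 − 0.8) = 0.2513/0.6500 = 0.3866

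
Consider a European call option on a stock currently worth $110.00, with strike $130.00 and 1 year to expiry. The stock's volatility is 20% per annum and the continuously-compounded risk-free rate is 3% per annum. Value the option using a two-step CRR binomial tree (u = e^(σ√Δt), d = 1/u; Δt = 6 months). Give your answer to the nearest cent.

$4.15

CRR parameters: u = e^(σ√Δt) = e^(0.2·√0.5) = 1.1519, d = 1/u = 0.8681
Per-period rate: rΔt = 0.03·0.5 = 0.015, so R = e^0.015 = 1.0151
Risk-neutral probability p = (e^0.015 − 0.8681)/(1.1519 − 0.8681) = 0.1470/0.2838 = 0.5180
Terminal stock prices: S_uu = 146, S_ud = 110, S_dd = 82.9
Terminal payoffs (S − K): max(15.96, 0) = 15.96, max(-20, 0) = 0, max(-47.1, 0) = 0
Node u (S = 126.7): V_u = e^(−0.015)·[0.5180·15.9586 + 0.4820·0.0000] = 8.1428
Node d (S = 95.49): V_d = e^(−0.015)·[0.5180·0.0000 + 0.4820·0.0000] = 0.0000
Node 0 (S = 110): V_0 = e^(−0.015)·[0.5180·8.1428 + 0.4820·0.0000] = 4.1549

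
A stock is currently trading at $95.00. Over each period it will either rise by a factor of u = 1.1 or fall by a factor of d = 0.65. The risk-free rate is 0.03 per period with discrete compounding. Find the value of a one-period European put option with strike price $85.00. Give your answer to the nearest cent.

$3.51

Risk-neutral probability p = (1 + 0.03 − 0.65)/(1.1 − 0.65) = 0.3800/0.4500 = 0.8444
Terminal stock prices: S_u = 104.5, S_d = 61.75
Terminal payoffs (K − S): max(-19.5, 0) = 0, max(23.25, 0) = 23.25
Node 0 (S = 95): V_0 = 1/1.03·[0.8444·0.0000 + 0.1556·23.2500] = 3.5113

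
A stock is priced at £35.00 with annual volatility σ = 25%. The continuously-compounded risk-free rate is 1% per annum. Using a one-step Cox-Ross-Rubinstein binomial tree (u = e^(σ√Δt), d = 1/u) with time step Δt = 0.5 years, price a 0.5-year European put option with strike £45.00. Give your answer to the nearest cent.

£9.78

CRR parameters: u = e^(σ√Δt) = e^(0.25·√0.5) = 1.1934, d = 1/u = 0.8380
Per-period rate: rΔt = 0.01·0.5 = 0.005, so R = e^0.005 = 1.0050
Risk-neutral probability p = (e^0.005 − 0.8380)/(1.1934 − 0.8380) = 0.1670/0.3554 = 0.4700
Terminal stock prices: S_u = 41.77, S_d = 29.33
Terminal payoffs (K − S): max(3.232, 0) = 3.232, max(15.67, 0) = 15.67
Node 0 (S = 35): V_0 = e^(−0.005)·[0.4700·3.2322 + 0.5300·15.6712] = 9.7756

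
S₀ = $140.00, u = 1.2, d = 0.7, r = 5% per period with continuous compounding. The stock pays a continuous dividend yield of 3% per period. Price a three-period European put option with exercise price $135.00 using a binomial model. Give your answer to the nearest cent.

Per-period risk-free factor R = e^0.05 = 1.0513; dividend-adjusted growth = e^(0.05−0.03) = 1.0202.
Risk-neutral probability p = (1.0202 − 0.7)/(1.2 − 0.7) = 0.3202/0.5000 = 0.6404
Terminal stock prices: S_uuu = 241.9, S_uud = 141.1, S_udd = 82.32, S_ddd = 48.02
Terminal payoffs (K − S): max(-106.9, 0) = 0, max(-6.12, 0) = 0, max(52.68, 0) = 52.68, max(86.98, 0) = 86.98
Node uu (S = 201.6): V_uu = e^(−0.05)·[0.6404·0.0000 + 0.3596·0.0000] = 0.0000
Node ud (S = 117.6): V_ud = e^(−0.05)·[0.6404·0.0000 + 0.3596·52.6800] = 18.0197
Node dd (S = 68.6): V_dd = e^(−0.05)·[0.6404·52.6800 + 0.3596·86.9800] = 61.8434
Node u (S = 168): V_u = e^(−0.05)·[0.6404·0.0000 + 0.3596·18.0197] = 6.1638
Node d (S = 98): V_d = e^(−0.05)·[0.6404·18.0197 + 0.3596·61.8434] = 32.1312
Node 0 (S = 140): V_0 = e^(−0.05)·[0.6404·6.1638 + 0.3596·32.1312] = 14.7456

$14.75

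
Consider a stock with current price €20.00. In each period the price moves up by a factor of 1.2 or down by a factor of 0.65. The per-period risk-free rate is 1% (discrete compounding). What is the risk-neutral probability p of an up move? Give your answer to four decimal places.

p = 0.6545

Risk-neutral probability p = (1 + 0.01 − 0.65)/(1.2 − 0.65) = 0.3600/0.5500 = 0.6545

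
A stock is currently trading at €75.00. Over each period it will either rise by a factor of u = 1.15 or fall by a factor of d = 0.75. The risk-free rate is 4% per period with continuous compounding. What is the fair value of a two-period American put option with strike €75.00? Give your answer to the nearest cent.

Risk-neutral probability p = (e^0.04 − 0.75)/(1.15 − 0.75) = 0.2908/0.4000 = 0.7270
Terminal stock prices: S_uu = 99.19, S_ud = 64.69, S_dd = 42.19
Terminal payoffs (K − S): max(-24.19, 0) = 0, max(10.31, 0) = 10.31, max(32.81, 0) = 32.81
Node u (S = 86.25): continuation = e^(−0.04)·[0.7270·0.0000 + 0.2730·10.3125] = 2.7047; exercise value = 0.0000 ≤ continuation, so V_u = 2.7047
Node d (S = 56.25): continuation = e^(−0.04)·[0.7270·10.3125 + 0.2730·32.8125] = 15.8092; exercise value = 18.7500 > continuation, so V_d = 18.7500 (exercise)
Node 0 (S = 75): continuation = e^(−0.04)·[0.7270·2.7047 + 0.2730·18.7500] = 6.8068; exercise value = 0.0000 ≤ continuation, so V_0 = 6.8068

€6.81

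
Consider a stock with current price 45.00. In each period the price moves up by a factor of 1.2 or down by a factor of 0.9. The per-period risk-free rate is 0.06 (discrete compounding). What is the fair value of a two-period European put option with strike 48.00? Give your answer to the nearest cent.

Risk-neutral probability p = (1 + 0.06 − 0.9)/(1.2 − 0.9) = 0.1600/0.3000 = 0.5333
Terminal stock prices: S_uu = 64.8, S_ud = 48.6, S_dd = 36.45
Terminal payoffs (K − S): max(-16.8, 0) = 0, max(-0.6, 0) = 0, max(11.55, 0) = 11.55
Node u (S = 54): V_u = 1/1.06·[0.5333·0.0000 + 0.4667·0.0000] = 0.0000
Node d (S = 40.5): V_d = 1/1.06·[0.5333·0.0000 + 0.4667·11.5500] = 5.0849
Node 0 (S = 45): V_0 = 1/1.06·[0.5333·0.0000 + 0.4667·5.0849] = 2.2386

2.24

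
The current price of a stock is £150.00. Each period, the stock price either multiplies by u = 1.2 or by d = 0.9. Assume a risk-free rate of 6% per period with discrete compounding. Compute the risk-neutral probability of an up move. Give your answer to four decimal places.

p = 0.5333

Risk-neutral probability p = (1 + 0.06 − 0.9)/(1.2 − 0.9) = 0.1600/0.3000 = 0.5333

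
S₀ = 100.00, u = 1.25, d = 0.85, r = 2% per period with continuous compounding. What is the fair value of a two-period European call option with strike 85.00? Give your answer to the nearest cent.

22.38

Risk-neutral probability p = (e^0.02 − 0.85)/(1.25 − 0.85) = 0.1702/0.4000 = 0.4255
Terminal stock prices: S_uu = 156.2, S_ud = 106.2, S_dd = 72.25
Terminal payoffs (S − K): max(71.25, 0) = 71.25, max(21.25, 0) = 21.25, max(-12.75, 0) = 0
Node u (S = 125): V_u = e^(−0.02)·[0.4255·71.2500 + 0.5745·21.2500] = 41.6831
Node d (S = 85): V_d = e^(−0.02)·[0.4255·21.2500 + 0.5745·0.0000] = 8.8629
Node 0 (S = 100): V_0 = e^(−0.02)·[0.4255·41.6831 + 0.5745·8.8629] = 22.3760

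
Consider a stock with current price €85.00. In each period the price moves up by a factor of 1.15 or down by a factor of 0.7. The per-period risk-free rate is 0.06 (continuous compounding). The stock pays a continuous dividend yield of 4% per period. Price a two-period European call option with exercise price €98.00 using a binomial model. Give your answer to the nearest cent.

Per-period risk-free factor R = e^0.06 = 1.0618; dividend-adjusted growth = e^(0.06−0.04) = 1.0202.
Risk-neutral probability p = (1.0202 − 0.7)/(1.15 − 0.7) = 0.3202/0.4500 = 0.7116
Terminal stock prices: S_uu = 112.4, S_ud = 68.42, S_dd = 41.65
Terminal payoffs (S − K): max(14.41, 0) = 14.41, max(-29.58, 0) = 0, max(-56.35, 0) = 0
Node u (S = 97.75): V_u = e^(−0.06)·[0.7116·14.4125 + 0.2884·0.0000] = 9.6581
Node d (S = 59.5): V_d = e^(−0.06)·[0.7116·0.0000 + 0.2884·0.0000] = 0.0000
Node 0 (S = 85): V_0 = e^(−0.06)·[0.7116·9.6581 + 0.2884·0.0000] = 6.4721

€6.47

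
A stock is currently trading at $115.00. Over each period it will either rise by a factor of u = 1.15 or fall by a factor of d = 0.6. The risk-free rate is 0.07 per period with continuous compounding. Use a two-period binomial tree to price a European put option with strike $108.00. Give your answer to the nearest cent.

$7.18

Risk-neutral probability p = (e^0.07 − 0.6)/(1.15 − 0.6) = 0.4725/0.5500 = 0.8591
Terminal stock prices: S_uu = 152.1, S_ud = 79.35, S_dd = 41.4
Terminal payoffs (K − S): max(-44.09, 0) = 0, max(28.65, 0) = 28.65, max(66.6, 0) = 66.6
Node u (S = 132.2): V_u = e^(−0.07)·[0.8591·0.0000 + 0.1409·28.6500] = 3.7637
Node d (S = 69): V_d = e^(−0.07)·[0.8591·28.6500 + 0.1409·66.6000] = 31.6985
Node 0 (S = 115): V_0 = e^(−0.07)·[0.8591·3.7637 + 0.1409·31.6985] = 7.1790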